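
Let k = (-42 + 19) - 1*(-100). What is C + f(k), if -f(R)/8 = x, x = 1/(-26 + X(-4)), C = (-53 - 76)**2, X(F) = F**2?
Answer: 83209/5 ≈ 16642.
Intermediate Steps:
k = 77 (k = -23 + 100 = 77)
C = 16641 (C = (-129)**2 = 16641)
x = -1/10 (x = 1/(-26 + (-4)**2) = 1/(-26 + 16) = 1/(-10) = -1/10 ≈ -0.10000)
f(R) = 4/5 (f(R) = -8*(-1/10) = 4/5)
C + f(k) = 16641 + 4/5 = 83209/5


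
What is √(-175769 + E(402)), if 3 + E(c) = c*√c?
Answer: √(-175772 + 402*√402) ≈ 409.53*I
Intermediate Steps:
E(c) = -3 + c^(3/2) (E(c) = -3 + c*√c = -3 + c^(3/2))
√(-175769 + E(402)) = √(-175769 + (-3 + 402^(3/2))) = √(-175769 + (-3 + 402*√402)) = √(-175772 + 402*√402)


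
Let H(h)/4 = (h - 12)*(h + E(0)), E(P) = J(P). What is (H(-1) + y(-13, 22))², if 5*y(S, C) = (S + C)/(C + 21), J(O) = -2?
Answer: 1125535401/46225 ≈ 24349.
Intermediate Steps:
E(P) = -2
y(S, C) = (C + S)/(5*(21 + C)) (y(S, C) = ((S + C)/(C + 21))/5 = ((C + S)/(21 + C))/5 = (C + S)/(5*(21 + C)))
H(h) = 4*(-12 + h)*(-2 + h) (H(h) = 4*((h - 12)*(h - 2)) = 4*((-12 + h)*(-2 + h)) = 4*(-12 + h)*(-2 + h))
(H(-1) + y(-13, 22))² = ((96 - 56*(-1) + 4*(-1)²) + (22 - 13)/(5*(21 + 22)))² = ((96 + 56 + 4*1) + (⅕)*9/43)² = ((96 + 56 + 4) + (⅕)*(1/43)*9)² = (156 + 9/215)² = (33549/215)² = 1125535401/46225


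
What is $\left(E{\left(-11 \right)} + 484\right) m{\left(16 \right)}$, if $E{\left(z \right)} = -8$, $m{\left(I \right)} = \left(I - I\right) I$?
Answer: $0$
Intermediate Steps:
$m{\left(I \right)} = 0$ ($m{\left(I \right)} = 0 I = 0$)
$\left(E{\left(-11 \right)} + 484\right) m{\left(16 \right)} = \left(-8 + 484\right) 0 = 476 \cdot 0 = 0$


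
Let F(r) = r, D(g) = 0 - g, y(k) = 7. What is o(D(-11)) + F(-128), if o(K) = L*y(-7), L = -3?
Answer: -149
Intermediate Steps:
D(g) = -g
o(K) = -21 (o(K) = -3*7 = -21)
o(D(-11)) + F(-128) = -21 - 128 = -149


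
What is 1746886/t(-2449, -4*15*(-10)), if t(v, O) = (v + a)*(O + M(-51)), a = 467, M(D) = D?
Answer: -873443/544059 ≈ -1.6054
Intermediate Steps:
t(v, O) = (-51 + O)*(467 + v) (t(v, O) = (v + 467)*(O - 51) = (467 + v)*(-51 + O) = (-51 + O)*(467 + v))
1746886/t(-2449, -4*15*(-10)) = 1746886/(-23817 - 51*(-2449) + 467*(-4*15*(-10)) + (-4*15*(-10))*(-2449)) = 1746886/(-23817 + 124899 + 467*(-60*(-10)) - 60*(-10)*(-2449)) = 1746886/(-23817 + 124899 + 467*600 + 600*(-2449)) = 1746886/(-23817 + 124899 + 280200 - 1469400) = 1746886/(-1088118) = 1746886*(-1/1088118) = -873443/544059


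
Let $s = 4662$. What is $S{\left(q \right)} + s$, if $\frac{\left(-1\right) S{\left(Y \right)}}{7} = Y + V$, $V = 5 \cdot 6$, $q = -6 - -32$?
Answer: $4270$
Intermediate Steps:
$q = 26$ ($q = -6 + 32 = 26$)
$V = 30$
$S{\left(Y \right)} = -210 - 7 Y$ ($S{\left(Y \right)} = - 7 \left(Y + 30\right) = - 7 \left(30 + Y\right) = -210 - 7 Y$)
$S{\left(q \right)} + s = \left(-210 - 182\right) + 4662 = -392 + 4662 = 4270$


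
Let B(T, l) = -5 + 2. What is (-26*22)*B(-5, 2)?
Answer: 1716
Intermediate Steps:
B(T, l) = -3
(-26*22)*B(-5, 2) = -26*22*(-3) = -572*(-3) = 1716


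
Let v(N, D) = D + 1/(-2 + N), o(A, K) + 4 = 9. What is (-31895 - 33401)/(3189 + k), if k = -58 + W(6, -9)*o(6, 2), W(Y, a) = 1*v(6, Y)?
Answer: -37312/1807 ≈ -20.649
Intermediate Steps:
o(A, K) = 5 (o(A, K) = -4 + 9 = 5)
W(Y, a) = 1/4 + Y (W(Y, a) = 1*((1 - 2*Y + Y*6)/(-2 + 6)) = 1*((1 - 2*Y + 6*Y)/4) = 1*((1 + 4*Y)/4) = 1*(1/4 + Y) = 1/4 + Y)
k = -107/4 (k = -58 + (1/4 + 6)*5 = -58 + (25/4)*5 = -58 + 125/4 = -107/4 ≈ -26.750)
(-31895 - 33401)/(3189 + k) = (-31895 - 33401)/(3189 - 107/4) = -65296/12649/4 = -65296*4/12649 = -37312/1807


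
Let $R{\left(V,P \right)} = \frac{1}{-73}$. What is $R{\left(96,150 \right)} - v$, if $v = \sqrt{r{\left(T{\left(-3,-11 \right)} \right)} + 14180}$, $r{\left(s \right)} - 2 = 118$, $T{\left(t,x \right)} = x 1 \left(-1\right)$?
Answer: $- \frac{1}{73} - 10 \sqrt{143} \approx -119.6$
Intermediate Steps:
$T{\left(t,x \right)} = - x$ ($T{\left(t,x \right)} = x \left(-1\right) = - x$)
$r{\left(s \right)} = 120$ ($r{\left(s \right)} = 2 + 118 = 120$)
$R{\left(V,P \right)} = - \frac{1}{73}$
$v = 10 \sqrt{143}$ ($v = \sqrt{120 + 14180} = \sqrt{14300} = 10 \sqrt{143} \approx 119.58$)
$R{\left(96,150 \right)} - v = - \frac{1}{73} - 10 \sqrt{143}$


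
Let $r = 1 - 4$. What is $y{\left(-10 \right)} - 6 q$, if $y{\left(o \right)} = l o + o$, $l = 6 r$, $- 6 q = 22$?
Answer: $192$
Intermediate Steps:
$r = -3$ ($r = 1 - 4 = -3$)
$q = - \frac{11}{3}$ ($q = \left(- \frac{1}{6}\right) 22 = - \frac{11}{3} \approx -3.6667$)
$l = -18$ ($l = 6 \left(-3\right) = -18$)
$y{\left(o \right)} = - 17 o$ ($y{\left(o \right)} = - 18 o + o = - 17 o$)
$y{\left(-10 \right)} - 6 q = \left(-17\right) \left(-10\right) - 6 \left(- \frac{11}{3}\right) = 170 - -22 = 170 + 22 = 192$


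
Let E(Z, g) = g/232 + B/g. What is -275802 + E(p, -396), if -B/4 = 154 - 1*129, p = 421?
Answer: -1583663435/5742 ≈ -2.7580e+5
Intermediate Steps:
B = -100 (B = -4*(154 - 1*129) = -4*(154 - 129) = -4*25 = -100)
E(Z, g) = -100/g + g/232 (E(Z, g) = g/232 - 100/g = -100/g + g/232)
-275802 + E(p, -396) = -275802 + (-100/(-396) + (1/232)*(-396)) = -275802 + (-100*(-1/396) - 99/58) = -275802 + (25/99 - 99/58) = -275802 - 8351/5742 = -1583663435/5742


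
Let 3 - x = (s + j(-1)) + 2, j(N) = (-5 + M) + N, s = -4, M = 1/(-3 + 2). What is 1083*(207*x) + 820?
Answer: 2690992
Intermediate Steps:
M = -1 (M = 1/(-1) = -1)
j(N) = -6 + N (j(N) = (-5 - 1) + N = -6 + N)
x = 12 (x = 3 - ((-4 + (-6 - 1)) + 2) = 3 - ((-4 - 7) + 2) = 3 - (-11 + 2) = 3 - 1*(-9) = 3 + 9 = 12)
1083*(207*x) + 820 = 1083*(207*12) + 820 = 1083*2484 + 820 = 2690172 + 820 = 2690992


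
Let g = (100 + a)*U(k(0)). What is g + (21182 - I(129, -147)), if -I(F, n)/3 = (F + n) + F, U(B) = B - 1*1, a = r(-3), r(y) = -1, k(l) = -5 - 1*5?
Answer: 20426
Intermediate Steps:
k(l) = -10 (k(l) = -5 - 5 = -10)
a = -1
U(B) = -1 + B (U(B) = B - 1 = -1 + B)
I(F, n) = -6*F - 3*n (I(F, n) = -3*((F + n) + F) = -3*(n + 2*F) = -6*F - 3*n)
g = -1089 (g = (100 - 1)*(-1 - 10) = 99*(-11) = -1089)
g + (21182 - I(129, -147)) = -1089 + (21182 - (-6*129 - 3*(-147))) = -1089 + (21182 - (-774 + 441)) = -1089 + (21182 - 1*(-333)) = -1089 + (21182 + 333) = -1089 + 21515 = 20426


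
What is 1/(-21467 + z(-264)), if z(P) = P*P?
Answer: 1/48229 ≈ 2.0734e-5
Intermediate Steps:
z(P) = P**2
1/(-21467 + z(-264)) = 1/(-21467 + (-264)**2) = 1/(-21467 + 69696) = 1/48229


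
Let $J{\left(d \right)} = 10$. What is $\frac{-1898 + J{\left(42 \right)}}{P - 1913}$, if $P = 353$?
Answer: $\frac{236}{195} \approx 1.2103$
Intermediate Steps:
$\frac{-1898 + J{\left(42 \right)}}{P - 1913} = \frac{-1898 + 10}{353 - 1913} = - \frac{1888}{-1560} = \left(-1888\right) \left(- \frac{1}{1560}\right) = \frac{236}{195}$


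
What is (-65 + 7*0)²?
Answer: 4225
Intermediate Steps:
(-65 + 7*0)² = (-65 + 0)² = (-65)² = 4225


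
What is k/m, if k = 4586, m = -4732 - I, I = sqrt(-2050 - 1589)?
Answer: -21700952/22395463 + 4586*I*sqrt(3639)/22395463 ≈ -0.96899 + 0.012353*I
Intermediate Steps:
I = I*sqrt(3639) (I = sqrt(-3639) = I*sqrt(3639) ≈ 60.324*I)
m = -4732 - I*sqrt(3639) ≈ -4732.0 - 60.324*I
k/m = 4586/(-4732 - I*sqrt(3639))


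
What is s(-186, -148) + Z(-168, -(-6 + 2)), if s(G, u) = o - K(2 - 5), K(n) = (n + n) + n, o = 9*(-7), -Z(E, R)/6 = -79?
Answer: 420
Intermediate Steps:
Z(E, R) = 474 (Z(E, R) = -6*(-79) = 474)
o = -63
K(n) = 3*n (K(n) = 2*n + n = 3*n)
s(G, u) = -54 (s(G, u) = -63 - 3*(2 - 5) = -63 - 3*(-3) = -63 - 1*(-9) = -63 + 9 = -54)
s(-186, -148) + Z(-168, -(-6 + 2)) = -54 + 474 = 420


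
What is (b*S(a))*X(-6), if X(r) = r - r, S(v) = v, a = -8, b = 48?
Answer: 0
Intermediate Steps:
X(r) = 0
(b*S(a))*X(-6) = (48*(-8))*0 = -384*0 = 0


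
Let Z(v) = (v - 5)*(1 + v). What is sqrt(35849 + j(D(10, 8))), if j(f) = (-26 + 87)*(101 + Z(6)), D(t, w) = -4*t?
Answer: sqrt(42437) ≈ 206.00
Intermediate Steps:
Z(v) = (1 + v)*(-5 + v) (Z(v) = (-5 + v)*(1 + v) = (1 + v)*(-5 + v))
j(f) = 6588 (j(f) = (-26 + 87)*(101 + (-5 + 6**2 - 4*6)) = 61*(101 + (-5 + 36 - 24)) = 61*(101 + 7) = 61*108 = 6588)
sqrt(35849 + j(D(10, 8))) = sqrt(35849 + 6588) = sqrt(42437)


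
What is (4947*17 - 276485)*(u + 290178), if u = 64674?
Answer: -68268556872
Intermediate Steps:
(4947*17 - 276485)*(u + 290178) = (4947*17 - 276485)*(64674 + 290178) = (84099 - 276485)*354852 = -192386*354852 = -68268556872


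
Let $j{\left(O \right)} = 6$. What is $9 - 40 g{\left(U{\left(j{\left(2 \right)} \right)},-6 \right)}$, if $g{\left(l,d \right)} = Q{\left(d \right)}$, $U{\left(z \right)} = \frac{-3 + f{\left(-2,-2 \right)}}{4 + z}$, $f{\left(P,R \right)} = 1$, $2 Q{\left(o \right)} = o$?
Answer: $129$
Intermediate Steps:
$Q{\left(o \right)} = \frac{o}{2}$
$U{\left(z \right)} = - \frac{2}{4 + z}$ ($U{\left(z \right)} = \frac{-3 + 1}{4 + z} = - \frac{2}{4 + z}$)
$g{\left(l,d \right)} = \frac{d}{2}$
$9 - 40 g{\left(U{\left(j{\left(2 \right)} \right)},-6 \right)} = 9 - 40 \cdot \frac{1}{2} \left(-6\right) = 9 - -120 = 9 + 120 = 129$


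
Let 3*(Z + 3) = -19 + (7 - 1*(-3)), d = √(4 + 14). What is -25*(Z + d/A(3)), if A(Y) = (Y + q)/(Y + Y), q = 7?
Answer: 150 - 45*√2 ≈ 86.360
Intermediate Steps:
d = 3*√2 (d = √18 = 3*√2 ≈ 4.2426)
A(Y) = (7 + Y)/(2*Y) (A(Y) = (Y + 7)/(Y + Y) = (7 + Y)/((2*Y)) = (7 + Y)*(1/(2*Y)) = (7 + Y)/(2*Y))
Z = -6 (Z = -3 + (-19 + (7 - 1*(-3)))/3 = -3 + (-19 + (7 + 3))/3 = -3 + (-19 + 10)/3 = -3 + (⅓)*(-9) = -3 - 3 = -6)
-25*(Z + d/A(3)) = -25*(-6 + (3*√2)/(((½)*(7 + 3)/3))) = -25*(-6 + (3*√2)/(((½)*(⅓)*10))) = -25*(-6 + (3*√2)/(5/3)) = -25*(-6 + (3*√2)*(⅗)) = -25*(-6 + 9*√2/5) = 150 - 45*√2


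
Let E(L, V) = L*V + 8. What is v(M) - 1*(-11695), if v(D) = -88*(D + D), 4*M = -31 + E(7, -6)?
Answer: 14555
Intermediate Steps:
E(L, V) = 8 + L*V
M = -65/4 (M = (-31 + (8 + 7*(-6)))/4 = (-31 + (8 - 42))/4 = (-31 - 34)/4 = (¼)*(-65) = -65/4 ≈ -16.250)
v(D) = -176*D
v(M) - 1*(-11695) = -176*(-65/4) - 1*(-11695) = 2860 + 11695 = 14555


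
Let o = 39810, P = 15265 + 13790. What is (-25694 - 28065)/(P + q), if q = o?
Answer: -53759/68865 ≈ -0.78064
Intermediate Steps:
P = 29055
q = 39810
(-25694 - 28065)/(P + q) = (-25694 - 28065)/(29055 + 39810) = -53759/68865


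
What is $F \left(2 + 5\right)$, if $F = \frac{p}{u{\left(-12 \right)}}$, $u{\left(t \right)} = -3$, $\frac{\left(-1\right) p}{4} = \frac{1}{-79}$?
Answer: $- \frac{28}{237} \approx -0.11814$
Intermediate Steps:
$p = \frac{4}{79}$ ($p = - \frac{4}{-79} = \left(-4\right) \left(- \frac{1}{79}\right) = \frac{4}{79} \approx 0.050633$)
$F = - \frac{4}{237}$ ($F = \frac{4}{79 \left(-3\right)} = \frac{4}{79} \left(- \frac{1}{3}\right) = - \frac{4}{237} \approx -0.016878$)
$F \left(2 + 5\right) = - \frac{4 \left(2 + 5\right)}{237} = \left(- \frac{4}{237}\right) 7 = - \frac{28}{237}$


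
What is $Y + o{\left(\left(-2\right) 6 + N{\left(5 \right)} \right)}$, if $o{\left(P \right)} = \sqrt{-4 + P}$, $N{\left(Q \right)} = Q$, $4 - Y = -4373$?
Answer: $4377 + i \sqrt{11} \approx 4377.0 + 3.3166 i$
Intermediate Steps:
$Y = 4377$ ($Y = 4 - -4373 = 4 + 4373 = 4377$)
$Y + o{\left(\left(-2\right) 6 + N{\left(5 \right)} \right)} = 4377 + \sqrt{-4 + \left(\left(-2\right) 6 + 5\right)} = 4377 + \sqrt{-4 + \left(-12 + 5\right)} = 4377 + \sqrt{-4 - 7} = 4377 + \sqrt{-11} = 4377 + i \sqrt{11}$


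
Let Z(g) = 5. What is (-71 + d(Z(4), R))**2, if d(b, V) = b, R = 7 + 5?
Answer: 4356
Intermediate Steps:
R = 12
(-71 + d(Z(4), R))**2 = (-71 + 5)**2 = (-66)**2 = 4356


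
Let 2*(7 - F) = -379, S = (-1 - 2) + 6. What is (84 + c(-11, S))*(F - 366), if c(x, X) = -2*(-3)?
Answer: -15255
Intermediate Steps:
S = 3 (S = -3 + 6 = 3)
F = 393/2 (F = 7 - ½*(-379) = 7 + 379/2 = 393/2 ≈ 196.50)
c(x, X) = 6
(84 + c(-11, S))*(F - 366) = (84 + 6)*(393/2 - 366) = 90*(-339/2) = -15255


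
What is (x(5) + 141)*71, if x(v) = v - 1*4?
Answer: 10082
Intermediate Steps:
x(v) = -4 + v (x(v) = v - 4 = -4 + v)
(x(5) + 141)*71 = ((-4 + 5) + 141)*71 = (1 + 141)*71 = 142*71 = 10082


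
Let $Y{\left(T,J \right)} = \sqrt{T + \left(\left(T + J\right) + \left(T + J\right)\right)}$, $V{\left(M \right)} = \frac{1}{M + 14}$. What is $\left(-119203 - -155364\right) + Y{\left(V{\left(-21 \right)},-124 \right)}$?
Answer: $36161 + \frac{i \sqrt{12173}}{7} \approx 36161.0 + 15.762 i$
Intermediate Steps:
$V{\left(M \right)} = \frac{1}{14 + M}$
$Y{\left(T,J \right)} = \sqrt{2 J + 3 T}$ ($Y{\left(T,J \right)} = \sqrt{T + \left(\left(J + T\right) + \left(J + T\right)\right)} = \sqrt{T + \left(2 J + 2 T\right)} = \sqrt{2 J + 3 T}$)
$\left(-119203 - -155364\right) + Y{\left(V{\left(-21 \right)},-124 \right)} = \left(-119203 - -155364\right) + \sqrt{2 \left(-124\right) + \frac{3}{14 - 21}} = \left(-119203 + 155364\right) + \sqrt{-248 + \frac{3}{-7}} = 36161 + \sqrt{-248 + 3 \left(- \frac{1}{7}\right)} = 36161 + \sqrt{-248 - \frac{3}{7}} = 36161 + \sqrt{- \frac{1739}{7}} = 36161 + \frac{i \sqrt{12173}}{7}$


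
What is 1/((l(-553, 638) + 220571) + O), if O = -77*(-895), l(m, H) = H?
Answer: 1/290124 ≈ 3.4468e-6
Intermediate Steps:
O = 68915
1/((l(-553, 638) + 220571) + O) = 1/((638 + 220571) + 68915) = 1/(221209 + 68915) = 1/290124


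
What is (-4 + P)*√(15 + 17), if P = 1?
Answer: -12*√2 ≈ -16.971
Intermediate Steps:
(-4 + P)*√(15 + 17) = (-4 + 1)*√(15 + 17) = -12*√2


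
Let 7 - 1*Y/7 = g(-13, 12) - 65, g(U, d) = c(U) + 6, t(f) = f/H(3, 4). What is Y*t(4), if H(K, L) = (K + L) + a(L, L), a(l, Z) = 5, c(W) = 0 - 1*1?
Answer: 469/3 ≈ 156.33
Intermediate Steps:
c(W) = -1 (c(W) = 0 - 1 = -1)
H(K, L) = 5 + K + L (H(K, L) = (K + L) + 5 = 5 + K + L)
t(f) = f/12 (t(f) = f/(5 + 3 + 4) = f/12)
g(U, d) = 5 (g(U, d) = -1 + 6 = 5)
Y = 469 (Y = 49 - 7*(5 - 65) = 49 - 7*(-60) = 49 + 420 = 469)
Y*t(4) = 469*((1/12)*4) = 469*(1/3) = 469/3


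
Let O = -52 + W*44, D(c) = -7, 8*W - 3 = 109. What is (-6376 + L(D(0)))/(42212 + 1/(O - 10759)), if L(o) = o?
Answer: -65074685/430351339 ≈ -0.15121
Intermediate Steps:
W = 14 (W = 3/8 + (1/8)*109 = 3/8 + 109/8 = 14)
O = 564 (O = -52 + 14*44 = -52 + 616 = 564)
(-6376 + L(D(0)))/(42212 + 1/(O - 10759)) = (-6376 - 7)/(42212 + 1/(564 - 10759)) = -6383/(42212 + 1/(-10195)) = -6383/(42212 - 1/10195) = -6383/430351339/10195 = -6383*10195/430351339 = -65074685/430351339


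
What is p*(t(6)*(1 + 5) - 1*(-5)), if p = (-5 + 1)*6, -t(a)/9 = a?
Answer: 7656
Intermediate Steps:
t(a) = -9*a
p = -24 (p = -4*6 = -24)
p*(t(6)*(1 + 5) - 1*(-5)) = -24*((-9*6)*(1 + 5) - 1*(-5)) = -24*(-54*6 + 5) = -24*(-324 + 5) = -24*(-319) = 7656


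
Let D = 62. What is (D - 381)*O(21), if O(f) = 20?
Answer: -6380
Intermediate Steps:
(D - 381)*O(21) = (62 - 381)*20 = -319*20 = -6380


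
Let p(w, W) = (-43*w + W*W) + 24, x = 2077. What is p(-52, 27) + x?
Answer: 5066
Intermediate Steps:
p(w, W) = 24 + W² - 43*w (p(w, W) = (-43*w + W²) + 24 = (W² - 43*w) + 24 = 24 + W² - 43*w)
p(-52, 27) + x = (24 + 27² - 43*(-52)) + 2077 = (24 + 729 + 2236) + 2077 = 2989 + 2077 = 5066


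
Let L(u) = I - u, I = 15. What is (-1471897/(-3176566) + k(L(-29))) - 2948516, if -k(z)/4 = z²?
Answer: -9390753531263/3176566 ≈ -2.9563e+6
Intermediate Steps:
L(u) = 15 - u
k(z) = -4*z²
(-1471897/(-3176566) + k(L(-29))) - 2948516 = (-1471897/(-3176566) - 4*(15 - 1*(-29))²) - 2948516 = (-1471897*(-1/3176566) - 4*(15 + 29)²) - 2948516 = (1471897/3176566 - 4*44²) - 2948516 = (1471897/3176566 - 4*1936) - 2948516 = (1471897/3176566 - 7744) - 2948516 = -24597855207/3176566 - 2948516 = -9390753531263/3176566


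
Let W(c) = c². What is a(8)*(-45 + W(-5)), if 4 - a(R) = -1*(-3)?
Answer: -20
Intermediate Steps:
a(R) = 1 (a(R) = 4 - (-1)*(-3) = 4 - 1*3 = 4 - 3 = 1)
a(8)*(-45 + W(-5)) = 1*(-45 + (-5)²) = 1*(-45 + 25) = 1*(-20) = -20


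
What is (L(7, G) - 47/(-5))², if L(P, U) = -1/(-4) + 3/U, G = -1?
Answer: 17689/400 ≈ 44.222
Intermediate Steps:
L(P, U) = ¼ + 3/U (L(P, U) = -1*(-¼) + 3/U = ¼ + 3/U)
(L(7, G) - 47/(-5))² = ((¼)*(12 - 1)/(-1) - 47/(-5))² = ((¼)*(-1)*11 - 47*(-⅕))² = (-11/4 + 47/5)² = (133/20)² = 17689/400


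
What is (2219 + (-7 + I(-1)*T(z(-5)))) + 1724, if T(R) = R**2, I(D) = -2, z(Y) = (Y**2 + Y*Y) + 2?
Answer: -1472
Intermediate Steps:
z(Y) = 2 + 2*Y**2 (z(Y) = (Y**2 + Y**2) + 2 = 2*Y**2 + 2 = 2 + 2*Y**2)
(2219 + (-7 + I(-1)*T(z(-5)))) + 1724 = (2219 + (-7 - 2*(2 + 2*(-5)**2)**2)) + 1724 = (2219 + (-7 - 2*(2 + 2*25)**2)) + 1724 = (2219 + (-7 - 2*(2 + 50)**2)) + 1724 = (2219 + (-7 - 2*52**2)) + 1724 = (2219 + (-7 - 2*2704)) + 1724 = (2219 + (-7 - 5408)) + 1724 = (2219 - 5415) + 1724 = -3196 + 1724 = -1472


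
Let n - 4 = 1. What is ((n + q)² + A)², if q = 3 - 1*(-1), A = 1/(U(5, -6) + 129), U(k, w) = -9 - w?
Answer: 104182849/15876 ≈ 6562.3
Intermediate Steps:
A = 1/126 (A = 1/((-9 - 1*(-6)) + 129) = 1/((-9 + 6) + 129) = 1/(-3 + 129) = 1/126 ≈ 0.0079365)
q = 4 (q = 3 + 1 = 4)
n = 5 (n = 4 + 1 = 5)
((n + q)² + A)² = ((5 + 4)² + 1/126)² = (9² + 1/126)² = (81 + 1/126)² = (10207/126)² = 104182849/15876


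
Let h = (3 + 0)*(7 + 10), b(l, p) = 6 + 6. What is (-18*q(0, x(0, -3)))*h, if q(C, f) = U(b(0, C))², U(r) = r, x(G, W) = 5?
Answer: -132192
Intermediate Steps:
b(l, p) = 12
q(C, f) = 144 (q(C, f) = 12² = 144)
h = 51 (h = 3*17 = 51)
(-18*q(0, x(0, -3)))*h = -18*144*51 = -2592*51 = -132192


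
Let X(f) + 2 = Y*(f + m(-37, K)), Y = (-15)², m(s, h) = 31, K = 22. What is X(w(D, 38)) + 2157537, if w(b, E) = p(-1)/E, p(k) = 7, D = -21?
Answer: 82252955/38 ≈ 2.1646e+6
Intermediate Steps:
Y = 225
w(b, E) = 7/E
X(f) = 6973 + 225*f (X(f) = -2 + 225*(f + 31) = -2 + 225*(31 + f) = -2 + (6975 + 225*f) = 6973 + 225*f)
X(w(D, 38)) + 2157537 = (6973 + 225*(7/38)) + 2157537 = (6973 + 1575/38) + 2157537 = 266549/38 + 2157537 = 82252955/38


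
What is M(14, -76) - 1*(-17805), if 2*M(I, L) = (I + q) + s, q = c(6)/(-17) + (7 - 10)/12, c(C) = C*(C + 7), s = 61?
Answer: 2426251/136 ≈ 17840.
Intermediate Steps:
c(C) = C*(7 + C)
q = -329/68 (q = (6*(7 + 6))/(-17) + (7 - 10)/12 = (6*13)*(-1/17) - 3*1/12 = 78*(-1/17) - ¼ = -78/17 - ¼ = -329/68 ≈ -4.8382)
M(I, L) = 3819/136 + I/2 (M(I, L) = ((I - 329/68) + 61)/2 = ((-329/68 + I) + 61)/2 = (3819/68 + I)/2 = 3819/136 + I/2)
M(14, -76) - 1*(-17805) = (3819/136 + (½)*14) - 1*(-17805) = (3819/136 + 7) + 17805 = 4771/136 + 17805 = 2426251/136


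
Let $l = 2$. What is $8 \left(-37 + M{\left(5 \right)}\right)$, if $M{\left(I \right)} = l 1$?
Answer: $-280$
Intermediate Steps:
$M{\left(I \right)} = 2$ ($M{\left(I \right)} = 2 \cdot 1 = 2$)
$8 \left(-37 + M{\left(5 \right)}\right) = 8 \left(-37 + 2\right) = 8 \left(-35\right) = -280$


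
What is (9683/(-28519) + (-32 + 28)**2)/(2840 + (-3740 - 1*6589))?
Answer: -446621/213578791 ≈ -0.0020911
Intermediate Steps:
(9683/(-28519) + (-32 + 28)**2)/(2840 + (-3740 - 1*6589)) = (9683*(-1/28519) + (-4)**2)/(2840 + (-3740 - 6589)) = (-9683/28519 + 16)/(2840 - 10329) = (446621/28519)/(-7489) = (446621/28519)*(-1/7489) = -446621/213578791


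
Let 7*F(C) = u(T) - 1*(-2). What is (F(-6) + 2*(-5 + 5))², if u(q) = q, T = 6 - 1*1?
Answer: 1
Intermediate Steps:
T = 5 (T = 6 - 1 = 5)
F(C) = 1 (F(C) = (5 - 1*(-2))/7 = (5 + 2)/7 = (⅐)*7 = 1)
(F(-6) + 2*(-5 + 5))² = (1 + 2*(-5 + 5))² = (1 + 2*0)² = (1 + 0)² = 1² = 1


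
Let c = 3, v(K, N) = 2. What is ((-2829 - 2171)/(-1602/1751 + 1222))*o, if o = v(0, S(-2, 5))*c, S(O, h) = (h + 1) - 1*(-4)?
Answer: -1313250/53453 ≈ -24.568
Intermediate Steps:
S(O, h) = 5 + h (S(O, h) = (1 + h) + 4 = 5 + h)
o = 6 (o = 2*3 = 6)
((-2829 - 2171)/(-1602/1751 + 1222))*o = ((-2829 - 2171)/(-1602/1751 + 1222))*6 = -5000/(-1602*1/1751 + 1222)*6 = -5000/(-1602/1751 + 1222)*6 = -5000/2138120/1751*6 = -5000*1751/2138120*6 = -218875/53453*6 = -1313250/53453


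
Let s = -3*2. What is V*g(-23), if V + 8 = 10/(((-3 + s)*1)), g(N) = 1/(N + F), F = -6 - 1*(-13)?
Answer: 41/72 ≈ 0.56944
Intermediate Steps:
F = 7 (F = -6 + 13 = 7)
s = -6
g(N) = 1/(7 + N) (g(N) = 1/(N + 7) = 1/(7 + N))
V = -82/9 (V = -8 + 10/(((-3 - 6)*1)) = -8 + 10/((-9*1)) = -8 + 10/(-9) = -8 + 10*(-⅑) = -8 - 10/9 = -82/9 ≈ -9.1111)
V*g(-23) = -82/(9*(7 - 23)) = -82/9/(-16) = -82/9*(-1/16) = 41/72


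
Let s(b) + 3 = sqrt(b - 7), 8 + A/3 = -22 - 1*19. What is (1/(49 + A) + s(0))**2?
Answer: 19797/9604 - 295*I*sqrt(7)/49 ≈ 2.0613 - 15.928*I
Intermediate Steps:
A = -147 (A = -24 + 3*(-22 - 1*19) = -24 + 3*(-22 - 19) = -24 + 3*(-41) = -24 - 123 = -147)
s(b) = -3 + sqrt(-7 + b) (s(b) = -3 + sqrt(b - 7) = -3 + sqrt(-7 + b))
(1/(49 + A) + s(0))**2 = (1/(49 - 147) + (-3 + sqrt(-7 + 0)))**2 = (1/(-98) + (-3 + sqrt(-7)))**2 = (-1/98 + (-3 + I*sqrt(7)))**2 = (-295/98 + I*sqrt(7))**2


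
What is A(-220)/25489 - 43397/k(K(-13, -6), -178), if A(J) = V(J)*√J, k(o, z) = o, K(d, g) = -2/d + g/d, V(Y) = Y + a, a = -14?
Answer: -564161/8 - 468*I*√55/25489 ≈ -70520.0 - 0.13617*I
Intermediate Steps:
V(Y) = -14 + Y (V(Y) = Y - 14 = -14 + Y)
A(J) = √J*(-14 + J) (A(J) = (-14 + J)*√J = √J*(-14 + J))
A(-220)/25489 - 43397/k(K(-13, -6), -178) = (√(-220)*(-14 - 220))/25489 - 43397*(-13/(-2 - 6)) = ((2*I*√55)*(-234))*(1/25489) - 43397/((-1/13*(-8))) = -468*I*√55*(1/25489) - 43397/8/13 = -468*I*√55/25489 - 43397*13/8 = -468*I*√55/25489 - 564161/8 = -564161/8 - 468*I*√55/25489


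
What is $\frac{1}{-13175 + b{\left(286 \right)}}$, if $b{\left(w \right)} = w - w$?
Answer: $- \frac{1}{13175} \approx -7.5901 \cdot 10^{-5}$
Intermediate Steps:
$b{\left(w \right)} = 0$
$\frac{1}{-13175 + b{\left(286 \right)}} = \frac{1}{-13175 + 0} = \frac{1}{-13175} = - \frac{1}{13175}$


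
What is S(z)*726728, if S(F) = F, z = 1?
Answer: 726728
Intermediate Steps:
S(z)*726728 = 1*726728 = 726728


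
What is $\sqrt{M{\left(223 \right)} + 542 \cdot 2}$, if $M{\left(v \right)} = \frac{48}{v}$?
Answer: $\frac{2 \sqrt{13479235}}{223} \approx 32.927$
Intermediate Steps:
$\sqrt{M{\left(223 \right)} + 542 \cdot 2} = \sqrt{\frac{48}{223} + 542 \cdot 2} = \sqrt{48 \cdot \frac{1}{223} + 1084} = \sqrt{\frac{48}{223} + 1084} = \sqrt{\frac{241780}{223}} = \frac{2 \sqrt{13479235}}{223}$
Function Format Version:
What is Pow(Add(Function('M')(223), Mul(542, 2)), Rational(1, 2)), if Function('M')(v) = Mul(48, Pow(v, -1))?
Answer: Mul(Rational(2, 223), Pow(13479235, Rational(1, 2))) ≈ 32.927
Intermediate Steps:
Pow(Add(Function('M')(223), Mul(542, 2)), Rational(1, 2)) = Pow(Add(Mul(48, Pow(223, -1)), Mul(542, 2)), Rational(1, 2)) = Pow(Add(Mul(48, Rational(1, 223)), 1084), Rational(1, 2)) = Pow(Add(Rational(48, 223), 1084), Rational(1, 2)) = Pow(Rational(241780, 223), Rational(1, 2)) = Mul(Rational(2, 223), Pow(13479235, Rational(1, 2)))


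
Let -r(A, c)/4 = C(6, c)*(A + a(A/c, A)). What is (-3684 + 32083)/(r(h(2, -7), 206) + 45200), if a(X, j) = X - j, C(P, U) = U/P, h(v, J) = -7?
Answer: 85197/135614 ≈ 0.62823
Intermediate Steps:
r(A, c) = -2*A/3 (r(A, c) = -4*c/6*(A + (A/c - A)) = -4*c*(1/6)*(A + (-A + A/c)) = -4*c/6*A/c = -2*A/3)
(-3684 + 32083)/(r(h(2, -7), 206) + 45200) = (-3684 + 32083)/(-2/3*(-7) + 45200) = 28399/(14/3 + 45200) = 28399/(135614/3) = 28399*(3/135614) = 85197/135614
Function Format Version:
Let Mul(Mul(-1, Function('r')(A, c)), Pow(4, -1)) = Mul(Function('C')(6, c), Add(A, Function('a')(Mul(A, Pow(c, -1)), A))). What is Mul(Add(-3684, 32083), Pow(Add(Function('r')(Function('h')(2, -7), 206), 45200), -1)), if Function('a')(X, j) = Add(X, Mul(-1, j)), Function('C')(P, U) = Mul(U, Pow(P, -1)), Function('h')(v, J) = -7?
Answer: Rational(85197, 135614) ≈ 0.62823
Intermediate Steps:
Function('r')(A, c) = Mul(Rational(-2, 3), A) (Function('r')(A, c) = Mul(-4, Mul(Mul(c, Pow(6, -1)), Add(A, Add(Mul(A, Pow(c, -1)), Mul(-1, A))))) = Mul(-4, Mul(Mul(c, Rational(1, 6)), Add(A, Add(Mul(-1, A), Mul(A, Pow(c, -1)))))) = Mul(-4, Mul(Mul(Rational(1, 6), c), Mul(A, Pow(c, -1)))) = Mul(-4, Mul(Rational(1, 6), A)) = Mul(Rational(-2, 3), A))
Mul(Add(-3684, 32083), Pow(Add(Function('r')(Function('h')(2, -7), 206), 45200), -1)) = Mul(Add(-3684, 32083), Pow(Add(Mul(Rational(-2, 3), -7), 45200), -1)) = Mul(28399, Pow(Add(Rational(14, 3), 45200), -1)) = Mul(28399, Pow(Rational(135614, 3), -1)) = Mul(28399, Rational(3, 135614)) = Rational(85197, 135614)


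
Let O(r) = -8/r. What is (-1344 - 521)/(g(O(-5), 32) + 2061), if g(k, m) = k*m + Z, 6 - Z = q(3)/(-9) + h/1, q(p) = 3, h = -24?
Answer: -27975/32138 ≈ -0.87047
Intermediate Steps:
Z = 91/3 (Z = 6 - (3/(-9) - 24/1) = 6 - (3*(-⅑) - 24*1) = 6 - (-⅓ - 24) = 6 - 1*(-73/3) = 6 + 73/3 = 91/3 ≈ 30.333)
g(k, m) = 91/3 + k*m (g(k, m) = k*m + 91/3 = 91/3 + k*m)
(-1344 - 521)/(g(O(-5), 32) + 2061) = (-1344 - 521)/((91/3 - 8/(-5)*32) + 2061) = -1865/((91/3 - 8*(-⅕)*32) + 2061) = -1865/((91/3 + (8/5)*32) + 2061) = -1865/((91/3 + 256/5) + 2061) = -1865/(1223/15 + 2061) = -1865/32138/15 = -1865*15/32138 = -27975/32138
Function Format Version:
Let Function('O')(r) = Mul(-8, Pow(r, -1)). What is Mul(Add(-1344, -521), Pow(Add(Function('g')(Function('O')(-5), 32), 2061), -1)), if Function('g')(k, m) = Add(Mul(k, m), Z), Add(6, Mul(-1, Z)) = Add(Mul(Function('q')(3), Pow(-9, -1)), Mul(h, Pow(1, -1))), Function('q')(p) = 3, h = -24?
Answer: Rational(-27975, 32138) ≈ -0.87047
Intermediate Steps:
Z = Rational(91, 3) (Z = Add(6, Mul(-1, Add(Mul(3, Pow(-9, -1)), Mul(-24, Pow(1, -1))))) = Add(6, Mul(-1, Add(Mul(3, Rational(-1, 9)), Mul(-24, 1)))) = Add(6, Mul(-1, Add(Rational(-1, 3), -24))) = Add(6, Mul(-1, Rational(-73, 3))) = Add(6, Rational(73, 3)) = Rational(91, 3) ≈ 30.333)
Function('g')(k, m) = Add(Rational(91, 3), Mul(k, m)) (Function('g')(k, m) = Add(Mul(k, m), Rational(91, 3)) = Add(Rational(91, 3), Mul(k, m)))
Mul(Add(-1344, -521), Pow(Add(Function('g')(Function('O')(-5), 32), 2061), -1)) = Mul(Add(-1344, -521), Pow(Add(Add(Rational(91, 3), Mul(Mul(-8, Pow(-5, -1)), 32)), 2061), -1)) = Mul(-1865, Pow(Add(Add(Rational(91, 3), Mul(Mul(-8, Rational(-1, 5)), 32)), 2061), -1)) = Mul(-1865, Pow(Add(Add(Rational(91, 3), Mul(Rational(8, 5), 32)), 2061), -1)) = Mul(-1865, Pow(Add(Add(Rational(91, 3), Rational(256, 5)), 2061), -1)) = Mul(-1865, Pow(Add(Rational(1223, 15), 2061), -1)) = Mul(-1865, Pow(Rational(32138, 15), -1)) = Mul(-1865, Rational(15, 32138)) = Rational(-27975, 32138)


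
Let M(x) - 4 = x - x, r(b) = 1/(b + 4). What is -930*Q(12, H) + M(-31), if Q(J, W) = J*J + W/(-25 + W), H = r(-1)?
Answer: -4954427/37 ≈ -1.3390e+5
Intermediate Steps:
r(b) = 1/(4 + b)
H = ⅓ (H = 1/(4 - 1) = 1/3 = ⅓ ≈ 0.33333)
M(x) = 4 (M(x) = 4 + (x - x) = 4 + 0 = 4)
Q(J, W) = J² + W/(-25 + W)
-930*Q(12, H) + M(-31) = -930*(⅓ - 25*12² + (⅓)*12²)/(-25 + ⅓) + 4 = -930*(⅓ - 25*144 + (⅓)*144)/(-74/3) + 4 = -(-1395)*(⅓ - 3600 + 48)/37 + 4 = -(-1395)*(-10655)/(37*3) + 4 = -930*10655/74 + 4 = -4954575/37 + 4 = -4954427/37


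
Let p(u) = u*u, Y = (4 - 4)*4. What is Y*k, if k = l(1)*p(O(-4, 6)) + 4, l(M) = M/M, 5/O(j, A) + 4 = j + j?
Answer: 0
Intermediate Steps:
Y = 0 (Y = 0*4 = 0)
O(j, A) = 5/(-4 + 2*j) (O(j, A) = 5/(-4 + (j + j)) = 5/(-4 + 2*j))
p(u) = u²
l(M) = 1
k = 601/144 (k = 1*(5/(2*(-2 - 4)))² + 4 = 1*((5/2)/(-6))² + 4 = 1*((5/2)*(-⅙))² + 4 = 1*(-5/12)² + 4 = 1*(25/144) + 4 = 25/144 + 4 = 601/144 ≈ 4.1736)
Y*k = 0*(601/144) = 0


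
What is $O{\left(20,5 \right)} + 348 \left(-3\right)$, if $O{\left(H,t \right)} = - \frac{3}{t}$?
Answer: $- \frac{5223}{5} \approx -1044.6$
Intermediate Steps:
$O{\left(20,5 \right)} + 348 \left(-3\right) = - \frac{3}{5} + 348 \left(-3\right) = \left(-3\right) \frac{1}{5} - 1044 = - \frac{3}{5} - 1044 = - \frac{5223}{5}$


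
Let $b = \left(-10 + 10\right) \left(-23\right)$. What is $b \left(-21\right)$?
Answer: $0$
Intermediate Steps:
$b = 0$ ($b = 0 \left(-23\right) = 0$)
$b \left(-21\right) = 0 \left(-21\right) = 0$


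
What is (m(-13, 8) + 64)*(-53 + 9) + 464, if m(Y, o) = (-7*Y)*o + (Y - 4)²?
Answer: -47100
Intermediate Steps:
m(Y, o) = (-4 + Y)² - 7*Y*o (m(Y, o) = -7*Y*o + (-4 + Y)² = (-4 + Y)² - 7*Y*o)
(m(-13, 8) + 64)*(-53 + 9) + 464 = (((-4 - 13)² - 7*(-13)*8) + 64)*(-53 + 9) + 464 = (((-17)² + 728) + 64)*(-44) + 464 = ((289 + 728) + 64)*(-44) + 464 = (1017 + 64)*(-44) + 464 = 1081*(-44) + 464 = -47564 + 464 = -47100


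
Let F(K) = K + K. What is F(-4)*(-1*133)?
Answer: 1064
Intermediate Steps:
F(K) = 2*K
F(-4)*(-1*133) = (2*(-4))*(-1*133) = -8*(-133) = 1064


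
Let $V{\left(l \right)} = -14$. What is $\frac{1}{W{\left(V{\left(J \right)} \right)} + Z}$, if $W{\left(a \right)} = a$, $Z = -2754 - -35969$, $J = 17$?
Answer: $\frac{1}{33201} \approx 3.012 \cdot 10^{-5}$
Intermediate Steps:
$Z = 33215$ ($Z = -2754 + 35969 = 33215$)
$\frac{1}{W{\left(V{\left(J \right)} \right)} + Z} = \frac{1}{-14 + 33215} = \frac{1}{33201}$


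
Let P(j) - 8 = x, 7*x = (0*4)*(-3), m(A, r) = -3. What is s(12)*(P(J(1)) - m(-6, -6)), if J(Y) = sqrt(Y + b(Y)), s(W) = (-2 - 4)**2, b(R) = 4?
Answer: 396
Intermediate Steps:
x = 0 (x = ((0*4)*(-3))/7 = (0*(-3))/7 = (1/7)*0 = 0)
s(W) = 36 (s(W) = (-6)**2 = 36)
J(Y) = sqrt(4 + Y) (J(Y) = sqrt(Y + 4) = sqrt(4 + Y))
P(j) = 8 (P(j) = 8 + 0 = 8)
s(12)*(P(J(1)) - m(-6, -6)) = 36*(8 - 1*(-3)) = 36*(8 + 3) = 36*11 = 396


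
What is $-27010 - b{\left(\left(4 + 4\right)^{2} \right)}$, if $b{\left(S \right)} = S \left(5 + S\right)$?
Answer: $-31426$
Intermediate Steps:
$-27010 - b{\left(\left(4 + 4\right)^{2} \right)} = -27010 - \left(4 + 4\right)^{2} \left(5 + \left(4 + 4\right)^{2}\right) = -27010 - 8^{2} \left(5 + 8^{2}\right) = -27010 - 64 \left(5 + 64\right) = -27010 - 64 \cdot 69 = -27010 - 4416 = -31426$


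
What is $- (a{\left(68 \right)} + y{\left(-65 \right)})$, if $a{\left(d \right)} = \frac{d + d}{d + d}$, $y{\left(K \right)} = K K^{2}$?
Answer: $274624$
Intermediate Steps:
$y{\left(K \right)} = K^{3}$
$a{\left(d \right)} = 1$ ($a{\left(d \right)} = \frac{2 d}{2 d} = 2 d \frac{1}{2 d} = 1$)
$- (a{\left(68 \right)} + y{\left(-65 \right)}) = - (1 + \left(-65\right)^{3}) = - (1 - 274625) = \left(-1\right) \left(-274624\right) = 274624$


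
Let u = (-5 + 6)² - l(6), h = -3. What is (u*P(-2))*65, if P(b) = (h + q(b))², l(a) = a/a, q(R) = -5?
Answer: 0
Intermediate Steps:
l(a) = 1
u = 0 (u = (-5 + 6)² - 1*1 = 1² - 1 = 1 - 1 = 0)
P(b) = 64 (P(b) = (-3 - 5)² = (-8)² = 64)
(u*P(-2))*65 = (0*64)*65 = 0*65 = 0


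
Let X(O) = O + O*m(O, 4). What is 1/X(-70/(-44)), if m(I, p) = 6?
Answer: 22/245 ≈ 0.089796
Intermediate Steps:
X(O) = 7*O (X(O) = O + O*6 = O + 6*O = 7*O)
1/X(-70/(-44)) = 1/(7*(-70/(-44))) = 1/(7*(-70*(-1/44))) = 1/(7*(35/22)) = 1/(245/22) = 22/245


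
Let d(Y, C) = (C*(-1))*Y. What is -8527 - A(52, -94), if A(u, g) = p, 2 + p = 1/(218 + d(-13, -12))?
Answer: -528551/62 ≈ -8525.0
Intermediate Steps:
d(Y, C) = -C*Y (d(Y, C) = (-C)*Y = -C*Y)
p = -123/62 (p = -2 + 1/(218 - 1*(-12)*(-13)) = -2 + 1/(218 - 156) = -2 + 1/62 = -123/62 ≈ -1.9839)
A(u, g) = -123/62
-8527 - A(52, -94) = -8527 - 1*(-123/62) = -8527 + 123/62 = -528551/62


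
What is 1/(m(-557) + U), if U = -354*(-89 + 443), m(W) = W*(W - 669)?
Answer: 1/557566 ≈ 1.7935e-6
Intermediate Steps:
m(W) = W*(-669 + W)
U = -125316 (U = -354*354 = -125316)
1/(m(-557) + U) = 1/(-557*(-669 - 557) - 125316) = 1/(-557*(-1226) - 125316) = 1/(682882 - 125316) = 1/557566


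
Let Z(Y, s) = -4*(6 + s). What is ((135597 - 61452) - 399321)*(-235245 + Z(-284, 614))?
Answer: 77302464600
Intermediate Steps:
Z(Y, s) = -24 - 4*s
((135597 - 61452) - 399321)*(-235245 + Z(-284, 614)) = ((135597 - 61452) - 399321)*(-235245 + (-24 - 4*614)) = (74145 - 399321)*(-235245 + (-24 - 2456)) = -325176*(-235245 - 2480) = -325176*(-237725) = 77302464600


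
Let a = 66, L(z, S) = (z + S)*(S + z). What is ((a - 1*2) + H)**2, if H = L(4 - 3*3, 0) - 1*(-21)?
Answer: 12100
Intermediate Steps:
L(z, S) = (S + z)**2 (L(z, S) = (S + z)*(S + z) = (S + z)**2)
H = 46 (H = (0 + (4 - 3*3))**2 - 1*(-21) = (0 + (4 - 9))**2 + 21 = (0 - 5)**2 + 21 = (-5)**2 + 21 = 25 + 21 = 46)
((a - 1*2) + H)**2 = ((66 - 1*2) + 46)**2 = ((66 - 2) + 46)**2 = (64 + 46)**2 = 110**2 = 12100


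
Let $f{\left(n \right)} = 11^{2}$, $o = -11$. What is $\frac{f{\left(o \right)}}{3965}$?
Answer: $\frac{121}{3965} \approx 0.030517$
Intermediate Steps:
$f{\left(n \right)} = 121$
$\frac{f{\left(o \right)}}{3965} = \frac{121}{3965}$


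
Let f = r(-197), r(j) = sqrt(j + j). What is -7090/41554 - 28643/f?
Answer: -3545/20777 + 28643*I*sqrt(394)/394 ≈ -0.17062 + 1443.0*I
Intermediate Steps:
r(j) = sqrt(2)*sqrt(j) (r(j) = sqrt(2*j) = sqrt(2)*sqrt(j))
f = I*sqrt(394) (f = sqrt(2)*sqrt(-197) = sqrt(2)*(I*sqrt(197)) = I*sqrt(394) ≈ 19.849*I)
-7090/41554 - 28643/f = -7090/41554 - 28643*(-I*sqrt(394)/394) = -7090*1/41554 - (-28643)*I*sqrt(394)/394 = -3545/20777 + 28643*I*sqrt(394)/394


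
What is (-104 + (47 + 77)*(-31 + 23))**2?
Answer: 1201216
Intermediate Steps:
(-104 + (47 + 77)*(-31 + 23))**2 = (-104 + 124*(-8))**2 = (-104 - 992)**2 = (-1096)**2 = 1201216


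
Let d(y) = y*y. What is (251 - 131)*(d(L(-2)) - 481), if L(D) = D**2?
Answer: -55800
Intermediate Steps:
d(y) = y**2
(251 - 131)*(d(L(-2)) - 481) = (251 - 131)*(((-2)**2)**2 - 481) = 120*(4**2 - 481) = 120*(16 - 481) = 120*(-465) = -55800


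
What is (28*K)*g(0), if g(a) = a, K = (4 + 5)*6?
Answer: 0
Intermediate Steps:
K = 54 (K = 9*6 = 54)
(28*K)*g(0) = (28*54)*0 = 1512*0 = 0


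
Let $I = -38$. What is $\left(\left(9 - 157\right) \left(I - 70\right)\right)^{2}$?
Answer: $255488256$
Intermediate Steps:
$\left(\left(9 - 157\right) \left(I - 70\right)\right)^{2} = \left(\left(9 - 157\right) \left(-38 - 70\right)\right)^{2} = \left(\left(-148\right) \left(-108\right)\right)^{2} = 15984^{2} = 255488256$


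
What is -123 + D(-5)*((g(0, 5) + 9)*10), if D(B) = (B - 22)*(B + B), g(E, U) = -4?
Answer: 13377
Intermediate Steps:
D(B) = 2*B*(-22 + B) (D(B) = (-22 + B)*(2*B) = 2*B*(-22 + B))
-123 + D(-5)*((g(0, 5) + 9)*10) = -123 + (2*(-5)*(-22 - 5))*((-4 + 9)*10) = -123 + (2*(-5)*(-27))*(5*10) = -123 + 270*50 = -123 + 13500 = 13377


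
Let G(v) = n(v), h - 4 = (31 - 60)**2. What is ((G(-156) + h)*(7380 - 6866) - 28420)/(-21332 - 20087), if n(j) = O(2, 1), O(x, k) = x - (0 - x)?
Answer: -407966/41419 ≈ -9.8497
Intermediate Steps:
h = 845 (h = 4 + (31 - 60)**2 = 4 + (-29)**2 = 4 + 841 = 845)
O(x, k) = 2*x (O(x, k) = x - (-1)*x = x + x = 2*x)
n(j) = 4 (n(j) = 2*2 = 4)
G(v) = 4
((G(-156) + h)*(7380 - 6866) - 28420)/(-21332 - 20087) = ((4 + 845)*(7380 - 6866) - 28420)/(-21332 - 20087) = (849*514 - 28420)/(-41419) = (436386 - 28420)*(-1/41419) = 407966*(-1/41419) = -407966/41419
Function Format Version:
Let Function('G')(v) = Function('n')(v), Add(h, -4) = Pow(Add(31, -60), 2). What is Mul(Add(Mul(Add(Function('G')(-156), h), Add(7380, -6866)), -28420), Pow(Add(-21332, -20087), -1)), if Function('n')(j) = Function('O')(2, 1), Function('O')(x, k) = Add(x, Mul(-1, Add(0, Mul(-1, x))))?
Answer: Rational(-407966, 41419) ≈ -9.8497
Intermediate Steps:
h = 845 (h = Add(4, Pow(Add(31, -60), 2)) = Add(4, Pow(-29, 2)) = Add(4, 841) = 845)
Function('O')(x, k) = Mul(2, x) (Function('O')(x, k) = Add(x, Mul(-1, Mul(-1, x))) = Add(x, x) = Mul(2, x))
Function('n')(j) = 4 (Function('n')(j) = Mul(2, 2) = 4)
Function('G')(v) = 4
Mul(Add(Mul(Add(Function('G')(-156), h), Add(7380, -6866)), -28420), Pow(Add(-21332, -20087), -1)) = Mul(Add(Mul(Add(4, 845), Add(7380, -6866)), -28420), Pow(Add(-21332, -20087), -1)) = Mul(Add(Mul(849, 514), -28420), Pow(-41419, -1)) = Mul(Add(436386, -28420), Rational(-1, 41419)) = Mul(407966, Rational(-1, 41419)) = Rational(-407966, 41419)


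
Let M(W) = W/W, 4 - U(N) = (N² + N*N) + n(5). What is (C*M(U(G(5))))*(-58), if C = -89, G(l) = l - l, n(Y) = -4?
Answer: 5162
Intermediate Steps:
G(l) = 0
U(N) = 8 - 2*N² (U(N) = 4 - ((N² + N*N) - 4) = 4 - ((N² + N²) - 4) = 4 - (2*N² - 4) = 4 - (-4 + 2*N²) = 4 + (4 - 2*N²) = 8 - 2*N²)
M(W) = 1
(C*M(U(G(5))))*(-58) = -89*1*(-58) = -89*(-58) = 5162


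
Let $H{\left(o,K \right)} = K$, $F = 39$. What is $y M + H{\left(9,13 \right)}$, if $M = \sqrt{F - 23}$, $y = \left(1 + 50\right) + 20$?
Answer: $297$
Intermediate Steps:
$y = 71$ ($y = 51 + 20 = 71$)
$M = 4$ ($M = \sqrt{39 - 23} = \sqrt{16} = 4$)
$y M + H{\left(9,13 \right)} = 71 \cdot 4 + 13 = 284 + 13 = 297$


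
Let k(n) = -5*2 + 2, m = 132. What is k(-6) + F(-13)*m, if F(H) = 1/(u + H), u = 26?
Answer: 28/13 ≈ 2.1538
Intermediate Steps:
F(H) = 1/(26 + H)
k(n) = -8 (k(n) = -10 + 2 = -8)
k(-6) + F(-13)*m = -8 + 132/(26 - 13) = -8 + 132/13 = 28/13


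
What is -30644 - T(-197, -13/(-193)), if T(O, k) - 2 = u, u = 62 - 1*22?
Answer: -30686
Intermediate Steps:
u = 40 (u = 62 - 22 = 40)
T(O, k) = 42 (T(O, k) = 2 + 40 = 42)
-30644 - T(-197, -13/(-193)) = -30644 - 1*42 = -30644 - 42 = -30686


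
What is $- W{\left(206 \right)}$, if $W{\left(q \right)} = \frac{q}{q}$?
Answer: $-1$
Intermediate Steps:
$W{\left(q \right)} = 1$
$- W{\left(206 \right)} = \left(-1\right) 1 = -1$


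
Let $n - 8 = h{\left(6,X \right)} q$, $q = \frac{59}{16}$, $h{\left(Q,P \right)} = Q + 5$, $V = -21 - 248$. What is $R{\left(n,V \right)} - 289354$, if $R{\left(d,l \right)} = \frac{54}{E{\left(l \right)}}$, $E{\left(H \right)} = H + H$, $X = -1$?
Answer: $- \frac{77836253}{269} \approx -2.8935 \cdot 10^{5}$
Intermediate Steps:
$V = -269$ ($V = -21 - 248 = -269$)
$E{\left(H \right)} = 2 H$
$h{\left(Q,P \right)} = 5 + Q$
$q = \frac{59}{16}$ ($q = 59 \cdot \frac{1}{16} = \frac{59}{16} \approx 3.6875$)
$n = \frac{777}{16}$ ($n = 8 + \left(5 + 6\right) \frac{59}{16} = 8 + 11 \cdot \frac{59}{16} = 8 + \frac{649}{16} = \frac{777}{16} \approx 48.563$)
$R{\left(d,l \right)} = \frac{27}{l}$ ($R{\left(d,l \right)} = \frac{54}{2 l} = 54 \frac{1}{2 l} = \frac{27}{l}$)
$R{\left(n,V \right)} - 289354 = \frac{27}{-269} - 289354 = 27 \left(- \frac{1}{269}\right) - 289354 = - \frac{27}{269} - 289354 = - \frac{77836253}{269}$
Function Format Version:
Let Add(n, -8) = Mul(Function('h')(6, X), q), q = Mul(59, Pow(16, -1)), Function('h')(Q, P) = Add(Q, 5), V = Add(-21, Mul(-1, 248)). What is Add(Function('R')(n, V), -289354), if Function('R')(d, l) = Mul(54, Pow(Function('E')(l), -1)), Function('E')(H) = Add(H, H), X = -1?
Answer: Rational(-77836253, 269) ≈ -2.8935e+5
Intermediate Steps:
V = -269 (V = Add(-21, -248) = -269)
Function('E')(H) = Mul(2, H)
Function('h')(Q, P) = Add(5, Q)
q = Rational(59, 16) (q = Mul(59, Rational(1, 16)) = Rational(59, 16) ≈ 3.6875)
n = Rational(777, 16) (n = Add(8, Mul(Add(5, 6), Rational(59, 16))) = Add(8, Mul(11, Rational(59, 16))) = Add(8, Rational(649, 16)) = Rational(777, 16) ≈ 48.563)
Function('R')(d, l) = Mul(27, Pow(l, -1)) (Function('R')(d, l) = Mul(54, Pow(Mul(2, l), -1)) = Mul(54, Mul(Rational(1, 2), Pow(l, -1))) = Mul(27, Pow(l, -1)))
Add(Function('R')(n, V), -289354) = Add(Mul(27, Pow(-269, -1)), -289354) = Add(Mul(27, Rational(-1, 269)), -289354) = Add(Rational(-27, 269), -289354) = Rational(-77836253, 269)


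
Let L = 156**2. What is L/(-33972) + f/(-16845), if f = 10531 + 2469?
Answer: -14192932/9537639 ≈ -1.4881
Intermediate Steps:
L = 24336
f = 13000
L/(-33972) + f/(-16845) = 24336/(-33972) + 13000/(-16845) = 24336*(-1/33972) + 13000*(-1/16845) = -2028/2831 - 2600/3369 = -14192932/9537639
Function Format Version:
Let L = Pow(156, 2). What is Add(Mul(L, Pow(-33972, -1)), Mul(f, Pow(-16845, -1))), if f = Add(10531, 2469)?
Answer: Rational(-14192932, 9537639) ≈ -1.4881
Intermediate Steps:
L = 24336
f = 13000
Add(Mul(L, Pow(-33972, -1)), Mul(f, Pow(-16845, -1))) = Add(Mul(24336, Pow(-33972, -1)), Mul(13000, Pow(-16845, -1))) = Add(Mul(24336, Rational(-1, 33972)), Mul(13000, Rational(-1, 16845))) = Add(Rational(-2028, 2831), Rational(-2600, 3369)) = Rational(-14192932, 9537639)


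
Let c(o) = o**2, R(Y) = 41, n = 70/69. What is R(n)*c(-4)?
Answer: 656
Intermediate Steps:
n = 70/69 (n = 70*(1/69) = 70/69 ≈ 1.0145)
R(n)*c(-4) = 41*(-4)**2 = 41*16 = 656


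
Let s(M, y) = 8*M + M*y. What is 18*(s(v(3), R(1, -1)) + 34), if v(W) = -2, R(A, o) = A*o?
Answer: 360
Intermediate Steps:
18*(s(v(3), R(1, -1)) + 34) = 18*(-2*(8 + 1*(-1)) + 34) = 18*(-2*(8 - 1) + 34) = 18*(-2*7 + 34) = 18*(-14 + 34) = 18*20 = 360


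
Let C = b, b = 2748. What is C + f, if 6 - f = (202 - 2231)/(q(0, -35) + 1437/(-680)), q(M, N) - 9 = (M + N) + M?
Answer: 51268498/19117 ≈ 2681.8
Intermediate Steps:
C = 2748
q(M, N) = 9 + N + 2*M (q(M, N) = 9 + ((M + N) + M) = 9 + (N + 2*M) = 9 + N + 2*M)
f = -1265018/19117 (f = 6 - (202 - 2231)/((9 - 35 + 2*0) + 1437/(-680)) = 6 - (-2029)/((9 - 35 + 0) + 1437*(-1/680)) = 6 - (-2029)/(-26 - 1437/680) = 6 - (-2029)/(-19117/680) = 6 - (-2029)*(-680)/19117 = 6 - 1*1379720/19117 = 6 - 1379720/19117 = -1265018/19117 ≈ -66.172)
C + f = 2748 - 1265018/19117 = 51268498/19117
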